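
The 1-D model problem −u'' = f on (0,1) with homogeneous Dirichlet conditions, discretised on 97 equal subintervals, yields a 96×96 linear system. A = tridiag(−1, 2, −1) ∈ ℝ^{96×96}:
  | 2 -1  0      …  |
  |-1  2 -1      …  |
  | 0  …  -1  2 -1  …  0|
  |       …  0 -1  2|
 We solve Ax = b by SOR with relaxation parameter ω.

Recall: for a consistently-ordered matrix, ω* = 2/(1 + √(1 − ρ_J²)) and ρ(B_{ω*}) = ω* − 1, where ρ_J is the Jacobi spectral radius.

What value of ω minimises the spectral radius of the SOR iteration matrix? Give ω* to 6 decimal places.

[ρ_J] n=96: ρ(B_J) = cos(π/(n+1)) = cos(π/97) = 0.999476.
√(1−ρ_J²) simplifies to sin(π/97) = 0.0323819.
Young: ω* = 2/(1+√(1−ρ_J²)) = 2/(1+0.0323819) = 2/1.0323819 = 1.937268.
and ρ(B_{ω*}) = 1.937268 − 1 = 0.937268.

ω* = 1.937268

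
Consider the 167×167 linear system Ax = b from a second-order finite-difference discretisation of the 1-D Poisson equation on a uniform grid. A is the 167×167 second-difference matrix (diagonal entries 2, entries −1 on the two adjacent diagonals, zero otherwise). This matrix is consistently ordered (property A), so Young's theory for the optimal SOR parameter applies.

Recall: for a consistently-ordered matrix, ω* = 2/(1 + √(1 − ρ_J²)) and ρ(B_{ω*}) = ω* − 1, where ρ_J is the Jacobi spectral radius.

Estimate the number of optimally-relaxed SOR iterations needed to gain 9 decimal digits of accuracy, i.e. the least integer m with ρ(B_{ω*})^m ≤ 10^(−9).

m = 555

B_J for the 167×167 system has eigenvalues cos(kπ/168); ρ_J = cos(π/168) = 0.9998252.
√(1−ρ_J²) = |sin(π/168)| = 0.0186989
ω* = 2/(1+0.0186989) = 1.9632887
At ω = 1.9632887 every |λ(B_ω)| = ω−1, so ρ_SOR = 0.9632887.
For 9 digits: m = 9·ln10 / (−ln 0.9632887) = 20.7233/0.0374021 = 554.068; round up → m = 555.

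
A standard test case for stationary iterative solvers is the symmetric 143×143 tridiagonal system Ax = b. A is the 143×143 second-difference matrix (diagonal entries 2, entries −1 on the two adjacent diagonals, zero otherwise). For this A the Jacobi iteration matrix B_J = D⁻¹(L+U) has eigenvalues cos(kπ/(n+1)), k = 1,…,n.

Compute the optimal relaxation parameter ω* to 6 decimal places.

ρ_J = max_k |cos(kπ/144)| = cos(π/144) = 0.999762
√(1−ρ_J²) = |sin(π/144)| = 0.0218149
Young: ω* = 2/(1+√(1−ρ_J²)) = 2/(1+0.0218149) = 2/1.0218149 = 1.957302.
ρ_SOR = ω* − 1 ≈ 0.957302.

ω* = 1.957302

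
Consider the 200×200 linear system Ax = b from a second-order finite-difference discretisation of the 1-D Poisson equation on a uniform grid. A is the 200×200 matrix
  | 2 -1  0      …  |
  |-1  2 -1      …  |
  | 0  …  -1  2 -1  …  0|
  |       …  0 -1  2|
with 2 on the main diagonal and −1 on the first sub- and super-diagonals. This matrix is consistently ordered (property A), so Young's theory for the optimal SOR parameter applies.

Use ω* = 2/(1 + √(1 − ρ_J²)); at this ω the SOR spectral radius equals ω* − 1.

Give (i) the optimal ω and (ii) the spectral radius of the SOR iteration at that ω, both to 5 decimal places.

ρ_J = max_k |cos(kπ/201)| = cos(π/201) = 0.99988
√(1 − cos²(π/201)) = sin(π/201) ≈ 0.015629.
Young: ω* = 2/(1+√(1−ρ_J²)) = 2/(1+0.015629) = 2/1.015629 = 1.96922.
ρ_SOR = ω* − 1 ≈ 0.96922.

ω* = 1.96922, ρ_SOR = 0.96922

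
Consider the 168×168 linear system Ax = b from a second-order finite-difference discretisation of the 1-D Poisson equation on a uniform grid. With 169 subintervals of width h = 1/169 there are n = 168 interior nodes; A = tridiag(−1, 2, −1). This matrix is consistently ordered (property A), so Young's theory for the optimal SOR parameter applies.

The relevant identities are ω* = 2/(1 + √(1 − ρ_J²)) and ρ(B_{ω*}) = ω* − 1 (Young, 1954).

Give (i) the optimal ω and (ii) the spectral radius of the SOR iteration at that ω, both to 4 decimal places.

ω* = 1.9635, ρ_SOR = 0.9635

[ρ_J] n=168: ρ(B_J) = cos(π/(n+1)) = cos(π/169) = 0.9998.
1 − cos²(π/169) = sin²(π/169) ⇒ √(1−ρ_J²) = sin(π/169) = 0.01859.
Then 2/(1+√(1−ρ_J²)) = 2/(1+0.01859); ω* = 2/1.01859 = 1.9635.
[ρ_SOR] ω* − 1 = 0.9635.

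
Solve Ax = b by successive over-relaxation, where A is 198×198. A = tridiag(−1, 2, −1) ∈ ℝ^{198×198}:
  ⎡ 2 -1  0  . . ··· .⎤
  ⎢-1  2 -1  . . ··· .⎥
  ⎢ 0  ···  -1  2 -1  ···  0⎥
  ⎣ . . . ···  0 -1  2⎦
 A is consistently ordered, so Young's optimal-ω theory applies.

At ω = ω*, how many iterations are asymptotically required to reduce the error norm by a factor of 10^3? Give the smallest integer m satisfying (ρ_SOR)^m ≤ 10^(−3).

spectrum of D⁻¹(L+U) = {cos(kπ/199) : 1≤k≤198}; ρ_J = cos(π/199) = 0.9998754.
√(1 − cos²(π/199)) = sin(π/199) ≈ 0.0157862.
[ω*] 2 ÷ (1 + 0.0157862) = 2 ÷ 1.0157862 = 1.9689183.
At ω = 1.9689183 every |λ(B_ω)| = ω−1, so ρ_SOR = 0.9689183.
For 3 digits: m = 3·ln10 / (−ln 0.9689183) = 6.90776/0.031575 = 218.773; round up → m = 219.

m = 219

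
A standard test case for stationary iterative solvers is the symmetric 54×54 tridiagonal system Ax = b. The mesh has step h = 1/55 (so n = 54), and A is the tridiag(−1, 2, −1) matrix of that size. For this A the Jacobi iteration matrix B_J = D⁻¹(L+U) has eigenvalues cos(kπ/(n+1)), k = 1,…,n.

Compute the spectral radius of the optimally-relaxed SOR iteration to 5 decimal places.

ρ_SOR = 0.89199

ρ_J = max_k |cos(kπ/55)| = cos(π/55) = 0.99837
root = sin(π/55) = 0.057089  (since 1−cos² = sin²).
Then 2/(1+√(1−ρ_J²)) = 2/(1+0.057089); ω* = 2/1.057089 = 1.89199.
Hence ρ(B_{ω*}) = 1.89199 − 1 = 0.89199.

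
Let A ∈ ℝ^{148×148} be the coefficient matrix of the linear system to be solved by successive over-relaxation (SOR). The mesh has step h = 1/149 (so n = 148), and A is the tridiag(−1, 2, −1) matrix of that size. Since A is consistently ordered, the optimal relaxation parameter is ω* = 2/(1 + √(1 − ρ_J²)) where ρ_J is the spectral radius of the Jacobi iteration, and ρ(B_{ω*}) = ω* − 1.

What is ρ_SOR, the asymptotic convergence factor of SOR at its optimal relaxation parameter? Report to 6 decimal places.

ρ_SOR = 0.958705

[ρ_J] n=148: ρ(B_J) = cos(π/(n+1)) = cos(π/149) = 0.999778.
√(1−ρ_J²) simplifies to sin(π/149) = 0.0210830.
ω* = 2 / (1 + 0.0210830) = 2 / 1.0210830 ≈ 1.958705.
At ω = 1.958705 every |λ(B_ω)| = ω−1, so ρ_SOR = 0.958705.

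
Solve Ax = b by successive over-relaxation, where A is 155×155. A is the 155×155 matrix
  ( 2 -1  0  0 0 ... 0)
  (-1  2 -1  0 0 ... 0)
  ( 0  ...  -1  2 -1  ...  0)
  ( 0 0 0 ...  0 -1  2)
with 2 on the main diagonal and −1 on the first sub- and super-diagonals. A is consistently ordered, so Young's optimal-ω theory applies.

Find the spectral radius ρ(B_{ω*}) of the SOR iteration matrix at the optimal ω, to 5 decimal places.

[ρ_J] n=155: ρ(B_J) = cos(π/(n+1)) = cos(π/156) = 0.99980.
√(1−ρ_J²) = |sin(π/156)| = 0.020137
ω* = 2 / (1 + 0.020137) = 2 / 1.020137 ≈ 1.96052.
At ω = 1.96052 every |λ(B_ω)| = ω−1, so ρ_SOR = 0.96052.

ρ_SOR = 0.96052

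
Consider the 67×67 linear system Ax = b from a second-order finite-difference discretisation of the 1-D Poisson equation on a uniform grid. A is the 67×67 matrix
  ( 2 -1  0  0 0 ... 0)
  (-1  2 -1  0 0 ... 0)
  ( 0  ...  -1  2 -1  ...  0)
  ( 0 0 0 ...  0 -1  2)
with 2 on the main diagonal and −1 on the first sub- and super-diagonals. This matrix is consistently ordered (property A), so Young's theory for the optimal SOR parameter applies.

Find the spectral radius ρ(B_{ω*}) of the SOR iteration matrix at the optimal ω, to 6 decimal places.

ρ_SOR = 0.911711

With n=67, ρ(Jacobi) = cos(π/68) = 0.998933.
1 − cos²(π/68) = sin²(π/68) ⇒ √(1−ρ_J²) = sin(π/68) = 0.0461835.
Young: ω* = 2/(1+√(1−ρ_J²)) = 2/(1+0.0461835) = 2/1.0461835 = 1.911711.
Hence ρ(B_{ω*}) = 1.911711 − 1 = 0.911711.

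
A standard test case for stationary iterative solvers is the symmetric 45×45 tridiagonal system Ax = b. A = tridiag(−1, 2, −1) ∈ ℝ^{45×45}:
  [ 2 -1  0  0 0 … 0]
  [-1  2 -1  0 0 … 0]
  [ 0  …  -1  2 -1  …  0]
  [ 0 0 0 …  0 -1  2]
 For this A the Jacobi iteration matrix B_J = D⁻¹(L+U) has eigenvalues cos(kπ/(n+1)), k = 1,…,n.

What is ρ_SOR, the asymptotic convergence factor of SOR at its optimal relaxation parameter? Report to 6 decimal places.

With n=45, ρ(Jacobi) = cos(π/46) = 0.997669.
root = sin(π/46) = 0.0682424  (since 1−cos² = sin²).
ω* = 2 / (1 + 0.0682424) = 2 / 1.0682424 ≈ 1.872234.
ρ(B_{ω*}) = ω*−1 = 0.872234

ρ_SOR = 0.872234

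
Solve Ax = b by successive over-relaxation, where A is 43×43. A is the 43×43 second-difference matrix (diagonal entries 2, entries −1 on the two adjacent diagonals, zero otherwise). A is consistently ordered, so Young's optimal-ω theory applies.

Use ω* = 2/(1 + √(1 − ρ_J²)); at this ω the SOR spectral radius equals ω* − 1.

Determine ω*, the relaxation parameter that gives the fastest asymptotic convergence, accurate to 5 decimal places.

ω* = 1.86682

With n=43, ρ(Jacobi) = cos(π/44) = 0.99745.
1 − cos²(π/44) = sin²(π/44) ⇒ √(1−ρ_J²) = sin(π/44) = 0.071339.
Young: ω* = 2/(1+√(1−ρ_J²)) = 2/(1+0.071339) = 2/1.071339 = 1.86682.
At ω = 1.86682 every |λ(B_ω)| = ω−1, so ρ_SOR = 0.86682.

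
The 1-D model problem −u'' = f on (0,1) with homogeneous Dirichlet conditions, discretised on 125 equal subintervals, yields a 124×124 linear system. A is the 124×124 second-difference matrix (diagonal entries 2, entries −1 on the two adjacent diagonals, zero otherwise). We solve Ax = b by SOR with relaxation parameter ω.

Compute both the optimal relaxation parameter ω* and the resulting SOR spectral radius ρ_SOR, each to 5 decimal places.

ω* = 1.95097, ρ_SOR = 0.95097

n=124: λ(B_J) = 1 − λ(A)/2 = cos(kπ/125); k=1 gives ρ_J = 0.99968.
√(1 − cos²(π/125)) = sin(π/125) ≈ 0.025130.
Then 2/(1+√(1−ρ_J²)) = 2/(1+0.025130); ω* = 2/1.025130 = 1.95097.
At ω = 1.95097 every |λ(B_ω)| = ω−1, so ρ_SOR = 0.95097.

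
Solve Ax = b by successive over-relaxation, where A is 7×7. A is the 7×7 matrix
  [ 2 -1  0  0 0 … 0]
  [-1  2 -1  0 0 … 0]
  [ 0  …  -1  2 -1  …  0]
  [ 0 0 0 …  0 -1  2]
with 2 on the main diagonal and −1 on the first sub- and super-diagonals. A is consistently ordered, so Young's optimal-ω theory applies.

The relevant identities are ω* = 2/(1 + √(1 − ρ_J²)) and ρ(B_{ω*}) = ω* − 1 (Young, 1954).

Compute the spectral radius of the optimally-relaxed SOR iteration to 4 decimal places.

[ρ_J] n=7: ρ(B_J) = cos(π/(n+1)) = cos(π/8) = 0.9239.
root = sin(π/8) = 0.38268  (since 1−cos² = sin²).
ω* = 2 / (1 + 0.38268) = 2 / 1.38268 ≈ 1.4465.
[ρ_SOR] ω* − 1 = 0.4465.

ρ_SOR = 0.4465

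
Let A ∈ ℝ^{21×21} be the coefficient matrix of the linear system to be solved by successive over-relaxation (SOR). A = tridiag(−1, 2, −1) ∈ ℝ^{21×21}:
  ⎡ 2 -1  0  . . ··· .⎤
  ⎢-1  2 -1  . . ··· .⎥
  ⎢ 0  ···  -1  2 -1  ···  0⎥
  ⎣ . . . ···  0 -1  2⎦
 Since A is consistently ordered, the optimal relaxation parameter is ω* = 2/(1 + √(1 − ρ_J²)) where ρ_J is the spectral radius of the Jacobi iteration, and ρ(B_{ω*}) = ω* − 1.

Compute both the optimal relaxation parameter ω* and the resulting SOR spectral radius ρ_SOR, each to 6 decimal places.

spectrum of D⁻¹(L+U) = {cos(kπ/22) : 1≤k≤21}; ρ_J = cos(π/22) = 0.989821.
√(1−ρ_J²) = |sin(π/22)| = 0.1423148
ω* = 2/(1+0.1423148) = 1.750831
At ω = 1.750831 every |λ(B_ω)| = ω−1, so ρ_SOR = 0.750831.

ω* = 1.750831, ρ_SOR = 0.750831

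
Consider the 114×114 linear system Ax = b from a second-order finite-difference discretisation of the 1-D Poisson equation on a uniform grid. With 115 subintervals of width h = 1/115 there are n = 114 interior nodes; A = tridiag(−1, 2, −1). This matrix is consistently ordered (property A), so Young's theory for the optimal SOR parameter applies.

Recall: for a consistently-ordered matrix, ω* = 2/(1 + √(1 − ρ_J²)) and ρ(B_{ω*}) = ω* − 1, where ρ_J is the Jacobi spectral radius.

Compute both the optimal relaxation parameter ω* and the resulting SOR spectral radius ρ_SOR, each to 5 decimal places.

ω* = 1.94682, ρ_SOR = 0.94682

n=114: λ(B_J) = 1 − λ(A)/2 = cos(kπ/115); k=1 gives ρ_J = 0.99963.
root = sin(π/115) = 0.027315  (since 1−cos² = sin²).
Young: ω* = 2/(1+√(1−ρ_J²)) = 2/(1+0.027315) = 2/1.027315 = 1.94682.
[ρ_SOR] ω* − 1 = 0.94682.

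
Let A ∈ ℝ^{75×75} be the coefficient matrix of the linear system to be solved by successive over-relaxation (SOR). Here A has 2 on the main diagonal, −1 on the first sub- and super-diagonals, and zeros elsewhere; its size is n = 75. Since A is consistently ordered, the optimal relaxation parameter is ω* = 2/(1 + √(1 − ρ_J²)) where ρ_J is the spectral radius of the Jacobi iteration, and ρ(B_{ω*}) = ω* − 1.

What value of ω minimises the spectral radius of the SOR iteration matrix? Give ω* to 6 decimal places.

[ρ_J] n=75: ρ(B_J) = cos(π/(n+1)) = cos(π/76) = 0.999146.
√(1 − cos²(π/76)) = sin(π/76) ≈ 0.0413250.
[ω*] 2 ÷ (1 + 0.0413250) = 2 ÷ 1.0413250 = 1.920630.
ρ_SOR = ω* − 1 ≈ 0.920630.

ω* = 1.920630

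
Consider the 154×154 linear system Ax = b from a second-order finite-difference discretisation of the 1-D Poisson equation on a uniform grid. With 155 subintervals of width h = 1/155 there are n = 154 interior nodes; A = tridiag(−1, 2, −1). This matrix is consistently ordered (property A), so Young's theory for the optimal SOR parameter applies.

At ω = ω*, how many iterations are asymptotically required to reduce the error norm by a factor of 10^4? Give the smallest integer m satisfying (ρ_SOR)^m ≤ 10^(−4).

m = 228

With n=154, ρ(Jacobi) = cos(π/155) = 0.9997946.
√(1 − cos²(π/155)) = sin(π/155) ≈ 0.0202670.
ω* = 2/(1 + 0.0202670) = 2/1.0202670 = 1.9602712.
ρ_SOR = ω* − 1 = 1.9602712 − 1 = 0.9602712.
(0.9602712)^m ≤ 10^{−4}  ⇒  m·ln(0.9602712) ≤ −4·ln10  ⇒  m ≥ 227.194  ⇒  m = 228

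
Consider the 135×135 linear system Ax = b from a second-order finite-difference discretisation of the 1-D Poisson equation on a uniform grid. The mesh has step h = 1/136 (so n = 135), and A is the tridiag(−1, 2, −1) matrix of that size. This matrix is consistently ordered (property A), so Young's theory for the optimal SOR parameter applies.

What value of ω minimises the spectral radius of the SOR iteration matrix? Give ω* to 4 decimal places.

With n=135, ρ(Jacobi) = cos(π/136) = 0.9997.
√(1 − cos²(π/136)) = sin(π/136) ≈ 0.02310.
[ω*] 2 ÷ (1 + 0.02310) = 2 ÷ 1.02310 = 1.9548.
At ω = 1.9548 every |λ(B_ω)| = ω−1, so ρ_SOR = 0.9548.

ω* = 1.9548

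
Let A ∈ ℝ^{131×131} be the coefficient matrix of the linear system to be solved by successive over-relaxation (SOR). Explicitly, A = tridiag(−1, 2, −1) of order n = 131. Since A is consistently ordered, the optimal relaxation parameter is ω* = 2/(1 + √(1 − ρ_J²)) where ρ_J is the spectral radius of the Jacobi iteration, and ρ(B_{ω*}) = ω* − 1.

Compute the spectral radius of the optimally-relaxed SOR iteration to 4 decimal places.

ρ_SOR = 0.9535

spectrum of D⁻¹(L+U) = {cos(kπ/132) : 1≤k≤131}; ρ_J = cos(π/132) = 0.9997.
√(1 − cos²(π/132)) = sin(π/132) ≈ 0.02380.
So ω* = 2/1.02380 = 1.9535 (Young).
and ρ(B_{ω*}) = 1.9535 − 1 = 0.9535.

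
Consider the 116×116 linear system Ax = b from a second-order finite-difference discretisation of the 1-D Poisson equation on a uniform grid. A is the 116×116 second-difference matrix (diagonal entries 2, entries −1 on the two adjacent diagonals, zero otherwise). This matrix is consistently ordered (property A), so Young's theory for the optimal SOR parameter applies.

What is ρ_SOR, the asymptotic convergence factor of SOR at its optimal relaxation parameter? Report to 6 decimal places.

½·tridiag(1,0,1) at n=116: λ_k = cos(kπ/117); max |λ| at k=1 ⇒ ρ_J = cos(π/117) ≈ 0.999640.
√(1−ρ_J²) = |sin(π/117)| = 0.0268480
Then 2/(1+√(1−ρ_J²)) = 2/(1+0.0268480); ω* = 2/1.0268480 = 1.947708.
At ω = 1.947708 every |λ(B_ω)| = ω−1, so ρ_SOR = 0.947708.

ρ_SOR = 0.947708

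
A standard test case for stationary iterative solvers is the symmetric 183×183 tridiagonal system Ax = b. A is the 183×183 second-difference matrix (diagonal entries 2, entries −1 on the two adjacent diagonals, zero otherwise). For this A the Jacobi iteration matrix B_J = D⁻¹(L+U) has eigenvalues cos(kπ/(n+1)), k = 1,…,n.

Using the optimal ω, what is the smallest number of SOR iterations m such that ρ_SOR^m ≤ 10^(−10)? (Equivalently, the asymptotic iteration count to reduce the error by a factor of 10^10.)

B_J for the 183×183 system has eigenvalues cos(kπ/184); ρ_J = cos(π/184) = 0.9998542.
√(1 − cos²(π/184)) = sin(π/184) ≈ 0.0170730.
Young: ω* = 2/(1+√(1−ρ_J²)) = 2/(1+0.0170730) = 2/1.0170730 = 1.9664272.
At ω = 1.9664272 every |λ(B_ω)| = ω−1, so ρ_SOR = 0.9664272.
(0.9664272)^m ≤ 10^{−10}  ⇒  m·ln(0.9664272) ≤ −10·ln10  ⇒  m ≥ 674.272  ⇒  m = 675

m = 675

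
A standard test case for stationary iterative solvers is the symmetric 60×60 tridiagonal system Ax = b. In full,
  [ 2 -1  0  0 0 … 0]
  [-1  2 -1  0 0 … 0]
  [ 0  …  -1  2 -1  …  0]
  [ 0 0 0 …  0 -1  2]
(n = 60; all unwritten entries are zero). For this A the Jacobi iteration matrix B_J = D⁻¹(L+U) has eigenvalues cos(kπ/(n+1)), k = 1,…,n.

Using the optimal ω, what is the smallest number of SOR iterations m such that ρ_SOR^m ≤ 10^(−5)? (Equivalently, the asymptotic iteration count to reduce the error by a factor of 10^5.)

With n=60, ρ(Jacobi) = cos(π/61) = 0.9986741.
1 − cos²(π/61) = sin²(π/61) ⇒ √(1−ρ_J²) = sin(π/61) = 0.0514788.
ω* = 2 / (1 + 0.0514788) = 2 / 1.0514788 ≈ 1.9020830.
and ρ(B_{ω*}) = 1.9020830 − 1 = 0.9020830.
Need (0.9020830)^m ≤ 10^(−5): m ≥ 5·ln10/|ln 0.9020830| = 11.5129/0.103049 = 111.723 ⇒ m = 112.

m = 112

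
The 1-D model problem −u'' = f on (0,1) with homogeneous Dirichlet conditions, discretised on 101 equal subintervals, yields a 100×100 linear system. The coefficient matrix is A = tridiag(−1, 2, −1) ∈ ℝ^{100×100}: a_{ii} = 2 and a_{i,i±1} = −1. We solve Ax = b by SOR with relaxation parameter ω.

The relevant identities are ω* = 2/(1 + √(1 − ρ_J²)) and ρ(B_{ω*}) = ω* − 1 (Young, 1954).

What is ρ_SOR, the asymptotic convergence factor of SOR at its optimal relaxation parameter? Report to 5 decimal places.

½·tridiag(1,0,1) at n=100: λ_k = cos(kπ/101); max |λ| at k=1 ⇒ ρ_J = cos(π/101) ≈ 0.99952.
√(1 − cos²(π/101)) = sin(π/101) ≈ 0.031100.
Young: ω* = 2/(1+√(1−ρ_J²)) = 2/(1+0.031100) = 2/1.031100 = 1.93968.
Hence ρ(B_{ω*}) = 1.93968 − 1 = 0.93968.

ρ_SOR = 0.93968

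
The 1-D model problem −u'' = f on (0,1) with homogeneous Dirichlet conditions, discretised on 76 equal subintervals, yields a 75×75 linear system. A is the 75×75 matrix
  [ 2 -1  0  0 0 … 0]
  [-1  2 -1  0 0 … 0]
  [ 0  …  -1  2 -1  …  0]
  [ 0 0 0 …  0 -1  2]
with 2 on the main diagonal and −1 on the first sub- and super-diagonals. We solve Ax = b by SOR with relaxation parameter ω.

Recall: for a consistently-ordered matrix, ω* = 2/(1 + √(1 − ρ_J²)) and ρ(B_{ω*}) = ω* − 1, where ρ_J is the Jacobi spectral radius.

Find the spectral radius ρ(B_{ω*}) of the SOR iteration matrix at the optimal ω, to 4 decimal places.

ρ_SOR = 0.9206

ρ_J = max_k |cos(kπ/76)| = cos(π/76) = 0.9991
√(1 − cos²(π/76)) = sin(π/76) ≈ 0.04132.
ω* = 2 / (1 + 0.04132) = 2 / 1.04132 ≈ 1.9206.
At ω = 1.9206 every |λ(B_ω)| = ω−1, so ρ_SOR = 0.9206.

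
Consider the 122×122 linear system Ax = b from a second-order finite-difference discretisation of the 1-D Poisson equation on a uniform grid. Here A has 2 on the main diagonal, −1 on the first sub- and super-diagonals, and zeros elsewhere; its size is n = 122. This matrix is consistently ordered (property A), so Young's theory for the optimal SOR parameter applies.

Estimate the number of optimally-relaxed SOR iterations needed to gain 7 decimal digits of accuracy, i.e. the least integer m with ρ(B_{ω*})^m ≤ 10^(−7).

½·tridiag(1,0,1) at n=122: λ_k = cos(kπ/123); max |λ| at k=1 ⇒ ρ_J = cos(π/123) ≈ 0.9996738.
root = sin(π/123) = 0.0255386  (since 1−cos² = sin²).
ω* = 2/(1 + 0.0255386) = 2/1.0255386 = 1.9501948.
Hence ρ(B_{ω*}) = 1.9501948 − 1 = 0.9501948.
(0.9501948)^m ≤ 10^{−7}  ⇒  m·ln(0.9501948) ≤ −7·ln10  ⇒  m ≥ 315.495  ⇒  m = 316

m = 316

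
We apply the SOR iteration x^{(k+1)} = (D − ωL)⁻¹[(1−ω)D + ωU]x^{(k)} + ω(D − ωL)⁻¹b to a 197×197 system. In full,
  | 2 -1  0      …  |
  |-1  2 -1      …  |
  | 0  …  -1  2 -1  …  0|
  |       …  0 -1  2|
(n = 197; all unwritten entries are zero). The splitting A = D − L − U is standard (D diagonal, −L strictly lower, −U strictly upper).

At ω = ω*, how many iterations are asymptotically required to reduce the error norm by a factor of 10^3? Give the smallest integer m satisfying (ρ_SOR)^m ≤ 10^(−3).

m = 218

B_J for the 197×197 system has eigenvalues cos(kπ/198); ρ_J = cos(π/198) = 0.9998741.
1 − cos²(π/198) = sin²(π/198) ⇒ √(1−ρ_J²) = sin(π/198) = 0.0158660.
[ω*] 2 ÷ (1 + 0.0158660) = 2 ÷ 1.0158660 = 1.9687636.
[ρ_SOR] ω* − 1 = 0.9687636.
m ≥ 3·ln10 / (−ln 0.9687636) = 217.672; smallest integer m = 218.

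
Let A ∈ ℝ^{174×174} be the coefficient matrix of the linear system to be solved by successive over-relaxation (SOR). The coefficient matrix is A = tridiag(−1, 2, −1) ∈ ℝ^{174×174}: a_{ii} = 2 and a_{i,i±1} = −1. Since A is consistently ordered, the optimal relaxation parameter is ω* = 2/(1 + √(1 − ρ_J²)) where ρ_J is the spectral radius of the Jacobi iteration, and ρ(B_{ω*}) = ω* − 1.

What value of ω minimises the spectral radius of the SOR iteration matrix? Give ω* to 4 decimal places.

ω* = 1.9647

B_J for the 174×174 system has eigenvalues cos(kπ/175); ρ_J = cos(π/175) = 0.9998.
root = sin(π/175) = 0.01795  (since 1−cos² = sin²).
Then 2/(1+√(1−ρ_J²)) = 2/(1+0.01795); ω* = 2/1.01795 = 1.9647.
[ρ_SOR] ω* − 1 = 0.9647.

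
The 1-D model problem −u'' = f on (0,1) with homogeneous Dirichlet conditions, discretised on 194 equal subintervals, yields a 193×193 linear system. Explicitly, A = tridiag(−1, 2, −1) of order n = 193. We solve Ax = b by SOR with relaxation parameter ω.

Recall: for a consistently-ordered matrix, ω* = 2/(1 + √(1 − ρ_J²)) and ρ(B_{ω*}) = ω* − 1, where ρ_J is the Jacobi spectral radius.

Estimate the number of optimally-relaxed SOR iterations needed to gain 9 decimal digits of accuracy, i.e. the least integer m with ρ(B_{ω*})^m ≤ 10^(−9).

m = 640

n=193: λ(B_J) = 1 − λ(A)/2 = cos(kπ/194); k=1 gives ρ_J = 0.9998689.
√(1 − cos²(π/194)) = sin(π/194) ≈ 0.0161931.
ω* = 2 / (1 + 0.0161931) = 2 / 1.0161931 ≈ 1.9681299.
[ρ_SOR] ω* − 1 = 0.9681299.
m ≥ 9·ln10 / (−ln 0.9681299) = 639.825; smallest integer m = 640.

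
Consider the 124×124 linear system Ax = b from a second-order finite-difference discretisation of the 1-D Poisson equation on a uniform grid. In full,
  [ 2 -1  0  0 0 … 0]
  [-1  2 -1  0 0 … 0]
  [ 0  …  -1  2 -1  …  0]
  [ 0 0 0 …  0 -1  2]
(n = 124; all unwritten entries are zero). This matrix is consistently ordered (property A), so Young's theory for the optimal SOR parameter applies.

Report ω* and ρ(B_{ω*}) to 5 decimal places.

ω* = 1.95097, ρ_SOR = 0.95097

n=124: λ(B_J) = 1 − λ(A)/2 = cos(kπ/125); k=1 gives ρ_J = 0.99968.
√(1−ρ_J²) simplifies to sin(π/125) = 0.025130.
Young: ω* = 2/(1+√(1−ρ_J²)) = 2/(1+0.025130) = 2/1.025130 = 1.95097.
At ω = 1.95097 every |λ(B_ω)| = ω−1, so ρ_SOR = 0.95097.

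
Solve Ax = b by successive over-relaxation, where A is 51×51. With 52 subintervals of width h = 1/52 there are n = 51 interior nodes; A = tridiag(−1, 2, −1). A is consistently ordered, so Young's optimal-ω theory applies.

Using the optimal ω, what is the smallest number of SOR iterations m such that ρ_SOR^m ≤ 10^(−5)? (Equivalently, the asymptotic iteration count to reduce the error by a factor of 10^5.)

m = 96

ρ_J = max_k |cos(kπ/52)| = cos(π/52) = 0.9981756
root = sin(π/52) = 0.0603785  (since 1−cos² = sin²).
ω* = 2/(1+0.0603785) = 1.8861190
Hence ρ(B_{ω*}) = 1.8861190 − 1 = 0.8861190.
For 5 digits: m = 5·ln10 / (−ln 0.8861190) = 11.5129/0.120904 = 95.223; round up → m = 96.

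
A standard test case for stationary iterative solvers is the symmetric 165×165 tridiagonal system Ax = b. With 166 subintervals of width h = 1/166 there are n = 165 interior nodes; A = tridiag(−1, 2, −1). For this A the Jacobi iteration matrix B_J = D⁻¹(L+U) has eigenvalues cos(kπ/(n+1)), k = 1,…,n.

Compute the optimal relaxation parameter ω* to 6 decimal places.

With n=165, ρ(Jacobi) = cos(π/166) = 0.999821.
√(1 − cos²(π/166)) = sin(π/166) ≈ 0.0189241.
ω* = 2 / (1 + 0.0189241) = 2 / 1.0189241 ≈ 1.962855.
ρ_SOR = ω* − 1 ≈ 0.962855.

ω* = 1.962855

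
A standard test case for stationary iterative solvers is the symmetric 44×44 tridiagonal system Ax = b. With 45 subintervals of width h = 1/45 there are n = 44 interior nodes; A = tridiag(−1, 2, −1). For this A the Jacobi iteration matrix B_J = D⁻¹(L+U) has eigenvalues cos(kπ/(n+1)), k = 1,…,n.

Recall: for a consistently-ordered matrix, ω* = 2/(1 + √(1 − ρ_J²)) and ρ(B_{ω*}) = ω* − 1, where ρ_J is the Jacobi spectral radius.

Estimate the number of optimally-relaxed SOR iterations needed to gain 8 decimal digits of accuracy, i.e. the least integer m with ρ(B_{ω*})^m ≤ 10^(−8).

m = 132

n=44: λ(B_J) = 1 − λ(A)/2 = cos(kπ/45); k=1 gives ρ_J = 0.9975641.
√(1−ρ_J²) simplifies to sin(π/45) = 0.0697565.
Young: ω* = 2/(1+√(1−ρ_J²)) = 2/(1+0.0697565) = 2/1.0697565 = 1.8695843.
Hence ρ(B_{ω*}) = 1.8695843 − 1 = 0.8695843.
For 8 digits: m = 8·ln10 / (−ln 0.8695843) = 18.4207/0.13974 = 131.821; round up → m = 132.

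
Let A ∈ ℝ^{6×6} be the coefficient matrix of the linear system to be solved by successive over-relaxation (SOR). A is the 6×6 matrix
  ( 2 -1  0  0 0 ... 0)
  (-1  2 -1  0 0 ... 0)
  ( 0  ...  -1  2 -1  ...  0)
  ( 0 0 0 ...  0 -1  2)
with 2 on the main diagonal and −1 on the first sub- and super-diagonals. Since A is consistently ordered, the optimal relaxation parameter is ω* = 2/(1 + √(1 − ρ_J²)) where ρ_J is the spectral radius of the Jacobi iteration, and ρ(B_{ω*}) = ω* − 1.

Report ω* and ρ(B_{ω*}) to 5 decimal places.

ω* = 1.39481, ρ_SOR = 0.39481

With n=6, ρ(Jacobi) = cos(π/7) = 0.90097.
√(1−ρ_J²) simplifies to sin(π/7) = 0.433884.
Young: ω* = 2/(1+√(1−ρ_J²)) = 2/(1+0.433884) = 2/1.433884 = 1.39481.
ρ(B_{ω*}) = ω*−1 = 0.39481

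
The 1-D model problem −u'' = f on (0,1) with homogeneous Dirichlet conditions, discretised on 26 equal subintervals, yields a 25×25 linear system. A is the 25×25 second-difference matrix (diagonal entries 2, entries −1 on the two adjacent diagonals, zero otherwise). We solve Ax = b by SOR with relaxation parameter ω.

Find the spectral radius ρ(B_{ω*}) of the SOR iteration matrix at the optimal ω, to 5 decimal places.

ρ_SOR = 0.78486

With n=25, ρ(Jacobi) = cos(π/26) = 0.99271.
√(1 − cos²(π/26)) = sin(π/26) ≈ 0.120537.
So ω* = 2/1.120537 = 1.78486 (Young).
[ρ_SOR] ω* − 1 = 0.78486.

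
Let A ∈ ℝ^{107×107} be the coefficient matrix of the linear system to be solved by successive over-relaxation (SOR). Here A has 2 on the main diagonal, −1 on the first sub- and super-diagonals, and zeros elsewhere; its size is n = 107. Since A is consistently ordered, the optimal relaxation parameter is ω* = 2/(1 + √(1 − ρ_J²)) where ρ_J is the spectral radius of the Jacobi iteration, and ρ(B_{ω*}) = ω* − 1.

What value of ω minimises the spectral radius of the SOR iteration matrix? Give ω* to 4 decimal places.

spectrum of D⁻¹(L+U) = {cos(kπ/108) : 1≤k≤107}; ρ_J = cos(π/108) = 0.9996.
√(1−ρ_J²) simplifies to sin(π/108) = 0.02908.
ω* = 2 / (1 + 0.02908) = 2 / 1.02908 ≈ 1.9435.
At ω = 1.9435 every |λ(B_ω)| = ω−1, so ρ_SOR = 0.9435.

ω* = 1.9435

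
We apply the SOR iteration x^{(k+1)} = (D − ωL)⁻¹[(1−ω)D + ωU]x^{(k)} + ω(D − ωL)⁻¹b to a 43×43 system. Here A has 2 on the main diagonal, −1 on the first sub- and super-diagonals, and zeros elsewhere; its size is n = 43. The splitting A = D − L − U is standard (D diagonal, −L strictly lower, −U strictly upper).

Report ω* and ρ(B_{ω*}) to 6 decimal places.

ω* = 1.866822, ρ_SOR = 0.866822

B_J for the 43×43 system has eigenvalues cos(kπ/44); ρ_J = cos(π/44) = 0.997452.
1 − cos²(π/44) = sin²(π/44) ⇒ √(1−ρ_J²) = sin(π/44) = 0.0713392.
ω* = 2 / (1 + 0.0713392) = 2 / 1.0713392 ≈ 1.866822.
[ρ_SOR] ω* − 1 = 0.866822.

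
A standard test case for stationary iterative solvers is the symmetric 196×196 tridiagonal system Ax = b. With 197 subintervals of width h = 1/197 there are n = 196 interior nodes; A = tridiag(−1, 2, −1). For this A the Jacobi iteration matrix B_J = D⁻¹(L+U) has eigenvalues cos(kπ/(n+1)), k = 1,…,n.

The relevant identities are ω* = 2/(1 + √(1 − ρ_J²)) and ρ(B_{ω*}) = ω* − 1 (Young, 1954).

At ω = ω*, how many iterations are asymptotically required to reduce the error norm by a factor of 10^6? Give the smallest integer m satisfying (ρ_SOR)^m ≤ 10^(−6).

m = 434

½·tridiag(1,0,1) at n=196: λ_k = cos(kπ/197); max |λ| at k=1 ⇒ ρ_J = cos(π/197) ≈ 0.9998728.
root = sin(π/197) = 0.0159465  (since 1−cos² = sin²).
So ω* = 2/1.0159465 = 1.9686076 (Young).
At ω = 1.9686076 every |λ(B_ω)| = ω−1, so ρ_SOR = 0.9686076.
Need (0.9686076)^m ≤ 10^(−6): m ≥ 6·ln10/|ln 0.9686076| = 13.8155/0.0318957 = 433.146 ⇒ m = 434.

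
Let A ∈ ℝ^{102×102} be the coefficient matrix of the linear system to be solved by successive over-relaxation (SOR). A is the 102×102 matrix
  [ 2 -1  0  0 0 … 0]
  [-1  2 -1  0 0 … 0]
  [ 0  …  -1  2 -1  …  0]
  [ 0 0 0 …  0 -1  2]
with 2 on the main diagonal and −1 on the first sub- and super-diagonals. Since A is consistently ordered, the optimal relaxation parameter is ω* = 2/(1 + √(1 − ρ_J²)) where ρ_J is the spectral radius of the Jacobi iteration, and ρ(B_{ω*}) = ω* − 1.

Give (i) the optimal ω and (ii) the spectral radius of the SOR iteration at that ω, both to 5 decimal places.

With n=102, ρ(Jacobi) = cos(π/103) = 0.99953.
√(1−ρ_J²) = |sin(π/103)| = 0.030496
Young: ω* = 2/(1+√(1−ρ_J²)) = 2/(1+0.030496) = 2/1.030496 = 1.94081.
ρ_SOR = ω* − 1 ≈ 0.94081.

ω* = 1.94081, ρ_SOR = 0.94081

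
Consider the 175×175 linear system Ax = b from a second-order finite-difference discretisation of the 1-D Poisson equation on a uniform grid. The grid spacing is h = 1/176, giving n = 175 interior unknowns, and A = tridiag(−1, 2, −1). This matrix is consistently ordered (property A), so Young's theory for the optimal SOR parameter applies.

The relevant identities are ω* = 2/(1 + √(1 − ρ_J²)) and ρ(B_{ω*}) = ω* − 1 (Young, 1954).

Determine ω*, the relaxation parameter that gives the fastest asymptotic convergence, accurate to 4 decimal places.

ρ_J = max_k |cos(kπ/176)| = cos(π/176) = 0.9998
1 − cos²(π/176) = sin²(π/176) ⇒ √(1−ρ_J²) = sin(π/176) = 0.01785.
Young: ω* = 2/(1+√(1−ρ_J²)) = 2/(1+0.01785) = 2/1.01785 = 1.9649.
ρ(B_{ω*}) = ω*−1 = 0.9649

ω* = 1.9649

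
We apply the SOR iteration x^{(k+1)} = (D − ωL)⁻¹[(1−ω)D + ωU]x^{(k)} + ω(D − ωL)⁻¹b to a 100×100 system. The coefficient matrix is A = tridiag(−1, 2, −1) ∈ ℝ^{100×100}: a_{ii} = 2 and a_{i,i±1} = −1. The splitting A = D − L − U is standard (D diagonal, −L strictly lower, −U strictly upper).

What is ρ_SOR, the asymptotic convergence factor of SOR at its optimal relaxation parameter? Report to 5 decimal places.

n=100: λ(B_J) = 1 − λ(A)/2 = cos(kπ/101); k=1 gives ρ_J = 0.99952.
1 − cos²(π/101) = sin²(π/101) ⇒ √(1−ρ_J²) = sin(π/101) = 0.031100.
[ω*] 2 ÷ (1 + 0.031100) = 2 ÷ 1.031100 = 1.93968.
[ρ_SOR] ω* − 1 = 0.93968.

ρ_SOR = 0.93968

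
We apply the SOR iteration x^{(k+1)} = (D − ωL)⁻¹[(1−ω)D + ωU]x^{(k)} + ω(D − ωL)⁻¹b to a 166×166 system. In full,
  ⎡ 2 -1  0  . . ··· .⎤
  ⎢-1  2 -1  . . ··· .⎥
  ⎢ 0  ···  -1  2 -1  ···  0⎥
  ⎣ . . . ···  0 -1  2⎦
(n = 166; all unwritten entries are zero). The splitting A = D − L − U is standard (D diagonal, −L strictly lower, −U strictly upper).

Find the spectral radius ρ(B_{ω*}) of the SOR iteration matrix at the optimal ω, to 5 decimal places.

ρ_SOR = 0.96307

With n=166, ρ(Jacobi) = cos(π/167) = 0.99982.
√(1−ρ_J²) simplifies to sin(π/167) = 0.018811.
ω* = 2/(1 + 0.018811) = 2/1.018811 = 1.96307.
ρ(B_{ω*}) = ω*−1 = 0.96307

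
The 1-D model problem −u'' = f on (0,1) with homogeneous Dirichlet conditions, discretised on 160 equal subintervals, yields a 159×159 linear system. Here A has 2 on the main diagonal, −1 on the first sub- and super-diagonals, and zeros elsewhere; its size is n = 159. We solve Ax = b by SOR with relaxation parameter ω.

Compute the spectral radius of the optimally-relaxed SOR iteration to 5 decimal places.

With n=159, ρ(Jacobi) = cos(π/160) = 0.99981.
root = sin(π/160) = 0.019634  (since 1−cos² = sin²).
ω* = 2/(1+0.019634) = 1.96149
[ρ_SOR] ω* − 1 = 0.96149.

ρ_SOR = 0.96149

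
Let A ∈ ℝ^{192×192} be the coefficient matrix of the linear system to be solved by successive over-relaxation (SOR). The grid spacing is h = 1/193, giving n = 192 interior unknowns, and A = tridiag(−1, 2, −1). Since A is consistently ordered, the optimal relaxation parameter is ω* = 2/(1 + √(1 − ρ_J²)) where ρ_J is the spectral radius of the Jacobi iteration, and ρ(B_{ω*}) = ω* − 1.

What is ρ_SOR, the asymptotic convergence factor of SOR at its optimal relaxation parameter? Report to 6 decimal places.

ρ_J = max_k |cos(kπ/193)| = cos(π/193) = 0.999868
√(1−ρ_J²) simplifies to sin(π/193) = 0.0162770.
Young: ω* = 2/(1+√(1−ρ_J²)) = 2/(1+0.0162770) = 2/1.0162770 = 1.967967.
ρ_SOR = ω* − 1 = 1.967967 − 1 = 0.967967.

ρ_SOR = 0.967967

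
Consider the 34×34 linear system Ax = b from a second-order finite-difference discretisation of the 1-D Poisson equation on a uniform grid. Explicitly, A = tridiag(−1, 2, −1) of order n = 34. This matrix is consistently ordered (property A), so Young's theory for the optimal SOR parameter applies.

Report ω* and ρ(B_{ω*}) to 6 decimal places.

ω* = 1.835470, ρ_SOR = 0.835470

B_J for the 34×34 system has eigenvalues cos(kπ/35); ρ_J = cos(π/35) = 0.995974.
root = sin(π/35) = 0.0896393  (since 1−cos² = sin²).
So ω* = 2/1.0896393 = 1.835470 (Young).
and ρ(B_{ω*}) = 1.835470 − 1 = 0.835470.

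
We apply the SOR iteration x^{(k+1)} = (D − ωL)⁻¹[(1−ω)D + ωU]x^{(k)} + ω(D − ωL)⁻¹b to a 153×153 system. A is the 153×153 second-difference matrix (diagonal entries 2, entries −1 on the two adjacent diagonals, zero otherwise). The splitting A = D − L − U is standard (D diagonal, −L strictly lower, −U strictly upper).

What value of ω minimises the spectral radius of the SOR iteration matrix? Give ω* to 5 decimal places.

ω* = 1.96002

½·tridiag(1,0,1) at n=153: λ_k = cos(kπ/154); max |λ| at k=1 ⇒ ρ_J = cos(π/154) ≈ 0.99979.
√(1−ρ_J²) simplifies to sin(π/154) = 0.020399.
[ω*] 2 ÷ (1 + 0.020399) = 2 ÷ 1.020399 = 1.96002.
ρ_SOR = ω* − 1 = 1.96002 − 1 = 0.96002.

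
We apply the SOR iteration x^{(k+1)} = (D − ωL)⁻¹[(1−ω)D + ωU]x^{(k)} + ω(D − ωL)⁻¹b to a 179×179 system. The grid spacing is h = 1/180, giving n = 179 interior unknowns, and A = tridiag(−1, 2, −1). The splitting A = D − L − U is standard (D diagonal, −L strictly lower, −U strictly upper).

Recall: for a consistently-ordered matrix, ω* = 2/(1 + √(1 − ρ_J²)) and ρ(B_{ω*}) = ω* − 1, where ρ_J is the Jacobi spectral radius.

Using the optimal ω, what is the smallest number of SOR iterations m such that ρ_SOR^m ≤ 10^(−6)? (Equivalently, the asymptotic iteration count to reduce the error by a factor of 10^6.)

m = 396

With n=179, ρ(Jacobi) = cos(π/180) = 0.9998477.
√(1−ρ_J²) simplifies to sin(π/180) = 0.0174524.
Young: ω* = 2/(1+√(1−ρ_J²)) = 2/(1+0.0174524) = 2/1.0174524 = 1.9656939.
and ρ(B_{ω*}) = 1.9656939 − 1 = 0.9656939.
(0.9656939)^m ≤ 10^{−6}  ⇒  m·ln(0.9656939) ≤ −6·ln10  ⇒  m ≥ 395.764  ⇒  m = 396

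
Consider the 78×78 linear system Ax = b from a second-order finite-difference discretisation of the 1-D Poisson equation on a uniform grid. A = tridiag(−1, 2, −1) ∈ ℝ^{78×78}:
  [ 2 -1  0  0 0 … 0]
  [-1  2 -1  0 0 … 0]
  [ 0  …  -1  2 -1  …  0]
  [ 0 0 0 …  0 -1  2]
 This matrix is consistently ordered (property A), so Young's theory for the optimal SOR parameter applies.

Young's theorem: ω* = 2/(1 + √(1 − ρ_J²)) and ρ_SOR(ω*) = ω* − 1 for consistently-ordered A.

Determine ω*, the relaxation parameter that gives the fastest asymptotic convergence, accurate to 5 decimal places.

ω* = 1.92353

½·tridiag(1,0,1) at n=78: λ_k = cos(kπ/79); max |λ| at k=1 ⇒ ρ_J = cos(π/79) ≈ 0.99921.
1 − cos²(π/79) = sin²(π/79) ⇒ √(1−ρ_J²) = sin(π/79) = 0.039757.
ω* = 2/(1 + 0.039757) = 2/1.039757 = 1.92353.
ρ_SOR = ω* − 1 = 1.92353 − 1 = 0.92353.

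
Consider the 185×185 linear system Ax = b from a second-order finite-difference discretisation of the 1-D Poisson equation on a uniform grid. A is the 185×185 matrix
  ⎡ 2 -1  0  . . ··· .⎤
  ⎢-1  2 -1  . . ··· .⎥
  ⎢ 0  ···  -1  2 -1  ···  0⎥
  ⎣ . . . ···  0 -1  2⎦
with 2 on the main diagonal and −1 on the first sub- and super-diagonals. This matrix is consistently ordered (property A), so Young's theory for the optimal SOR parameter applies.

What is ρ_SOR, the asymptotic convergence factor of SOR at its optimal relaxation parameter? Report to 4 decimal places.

ρ_SOR = 0.9668

With n=185, ρ(Jacobi) = cos(π/186) = 0.9999.
1 − cos²(π/186) = sin²(π/186) ⇒ √(1−ρ_J²) = sin(π/186) = 0.01689.
ω* = 2 / (1 + 0.01689) = 2 / 1.01689 ≈ 1.9668.
and ρ(B_{ω*}) = 1.9668 − 1 = 0.9668.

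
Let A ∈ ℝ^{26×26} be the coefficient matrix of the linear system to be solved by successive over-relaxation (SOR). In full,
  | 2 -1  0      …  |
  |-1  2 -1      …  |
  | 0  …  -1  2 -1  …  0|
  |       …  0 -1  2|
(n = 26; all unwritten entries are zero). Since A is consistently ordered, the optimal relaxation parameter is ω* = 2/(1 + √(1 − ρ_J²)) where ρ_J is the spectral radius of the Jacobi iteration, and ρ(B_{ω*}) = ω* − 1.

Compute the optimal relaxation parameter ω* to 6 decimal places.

ω* = 1.791966

[ρ_J] n=26: ρ(B_J) = cos(π/(n+1)) = cos(π/27) = 0.993238.
√(1−ρ_J²) simplifies to sin(π/27) = 0.1160929.
Then 2/(1+√(1−ρ_J²)) = 2/(1+0.1160929); ω* = 2/1.1160929 = 1.791966.
At ω = 1.791966 every |λ(B_ω)| = ω−1, so ρ_SOR = 0.791966.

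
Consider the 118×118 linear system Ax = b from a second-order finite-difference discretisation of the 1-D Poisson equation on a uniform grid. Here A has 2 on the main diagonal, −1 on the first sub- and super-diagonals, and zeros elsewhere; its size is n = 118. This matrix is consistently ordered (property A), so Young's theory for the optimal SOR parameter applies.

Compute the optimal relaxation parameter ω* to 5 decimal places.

ω* = 1.94856

n=118: λ(B_J) = 1 − λ(A)/2 = cos(kπ/119); k=1 gives ρ_J = 0.99965.
√(1−ρ_J²) = |sin(π/119)| = 0.026397
ω* = 2/(1 + 0.026397) = 2/1.026397 = 1.94856.
At ω = 1.94856 every |λ(B_ω)| = ω−1, so ρ_SOR = 0.94856.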